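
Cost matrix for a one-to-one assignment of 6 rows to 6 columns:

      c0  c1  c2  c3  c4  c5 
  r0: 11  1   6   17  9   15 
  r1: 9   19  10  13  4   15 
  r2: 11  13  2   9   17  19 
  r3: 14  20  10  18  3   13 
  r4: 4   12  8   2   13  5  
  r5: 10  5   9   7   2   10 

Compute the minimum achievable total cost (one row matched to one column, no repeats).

one of 2 optimal assignments: row0→col1 (cost 1), row1→col0 (cost 9), row2→col2 (cost 2), row3→col4 (cost 3), row4→col3 (cost 2), row5→col5 (cost 10)
total = 1 + 9 + 2 + 3 + 2 + 10 = 27

Minimum assignment cost: 27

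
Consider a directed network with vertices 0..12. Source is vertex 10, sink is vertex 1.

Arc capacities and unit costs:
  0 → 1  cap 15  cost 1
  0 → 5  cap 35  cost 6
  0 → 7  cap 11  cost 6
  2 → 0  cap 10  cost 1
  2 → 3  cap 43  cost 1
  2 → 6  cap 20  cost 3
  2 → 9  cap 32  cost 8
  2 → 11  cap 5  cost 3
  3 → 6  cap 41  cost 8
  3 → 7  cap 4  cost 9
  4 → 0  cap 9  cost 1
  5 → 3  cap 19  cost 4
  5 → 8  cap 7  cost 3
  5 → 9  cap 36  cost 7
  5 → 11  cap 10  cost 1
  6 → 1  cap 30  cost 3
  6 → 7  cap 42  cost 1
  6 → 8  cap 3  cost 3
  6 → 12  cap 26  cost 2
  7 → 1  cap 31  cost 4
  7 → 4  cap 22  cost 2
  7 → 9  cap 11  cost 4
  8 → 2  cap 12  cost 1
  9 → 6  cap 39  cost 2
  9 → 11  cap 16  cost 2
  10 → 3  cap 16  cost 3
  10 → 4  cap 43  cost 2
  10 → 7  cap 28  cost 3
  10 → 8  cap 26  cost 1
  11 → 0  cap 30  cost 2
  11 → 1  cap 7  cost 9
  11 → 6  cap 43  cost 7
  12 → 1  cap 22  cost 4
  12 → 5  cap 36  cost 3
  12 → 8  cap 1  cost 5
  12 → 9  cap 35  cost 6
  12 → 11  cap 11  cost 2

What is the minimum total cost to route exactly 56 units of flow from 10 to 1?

Minimum cost for 56 units: 402

shortest-cost path #1: 10→4→0→1 push 9 @ unit cost 4 (adds 36)
shortest-cost path #2: 10→8→2→0→1 push 6 @ unit cost 4 (adds 24)
shortest-cost path #3: 10→7→1 push 28 @ unit cost 7 (adds 196)
shortest-cost path #4: 10→8→2→6→1 push 6 @ unit cost 8 (adds 48)
shortest-cost path #5: 10→3→6→1 push 7 @ unit cost 14 (adds 98)
total cost = 402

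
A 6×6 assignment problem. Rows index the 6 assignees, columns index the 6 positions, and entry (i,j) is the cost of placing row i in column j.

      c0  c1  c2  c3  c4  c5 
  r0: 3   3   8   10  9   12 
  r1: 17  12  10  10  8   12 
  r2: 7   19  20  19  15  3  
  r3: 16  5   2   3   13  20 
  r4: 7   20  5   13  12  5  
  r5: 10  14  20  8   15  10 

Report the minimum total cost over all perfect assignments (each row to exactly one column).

optimal assignment: row0→col1 (cost 3), row1→col4 (cost 8), row2→col5 (cost 3), row3→col2 (cost 2), row4→col0 (cost 7), row5→col3 (cost 8)
total = 3 + 8 + 3 + 2 + 7 + 8 = 31

Minimum assignment cost: 31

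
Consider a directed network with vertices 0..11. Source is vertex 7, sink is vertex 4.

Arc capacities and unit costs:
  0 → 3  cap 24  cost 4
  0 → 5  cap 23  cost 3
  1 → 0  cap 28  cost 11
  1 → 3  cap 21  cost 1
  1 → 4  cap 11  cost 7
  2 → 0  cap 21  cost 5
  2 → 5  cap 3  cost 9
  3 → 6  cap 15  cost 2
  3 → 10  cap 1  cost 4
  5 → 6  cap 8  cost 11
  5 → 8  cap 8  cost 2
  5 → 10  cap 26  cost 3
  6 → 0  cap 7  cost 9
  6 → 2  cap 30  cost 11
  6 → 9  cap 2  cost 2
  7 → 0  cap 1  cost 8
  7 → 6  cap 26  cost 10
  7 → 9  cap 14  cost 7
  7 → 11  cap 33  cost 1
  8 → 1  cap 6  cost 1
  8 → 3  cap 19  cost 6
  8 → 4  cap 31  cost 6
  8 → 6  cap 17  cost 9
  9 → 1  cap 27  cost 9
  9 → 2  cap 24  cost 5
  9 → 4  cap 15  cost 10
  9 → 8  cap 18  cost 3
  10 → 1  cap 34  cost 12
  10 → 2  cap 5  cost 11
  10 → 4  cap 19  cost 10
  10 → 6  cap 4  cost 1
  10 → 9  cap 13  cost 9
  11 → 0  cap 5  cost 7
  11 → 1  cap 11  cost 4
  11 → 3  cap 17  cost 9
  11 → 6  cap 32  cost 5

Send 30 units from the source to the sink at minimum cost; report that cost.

Minimum cost for 30 units: 447

shortest-cost path #1: 7→11→1→4 push 11 @ unit cost 12 (adds 132)
shortest-cost path #2: 7→9→8→4 push 14 @ unit cost 16 (adds 224)
shortest-cost path #3: 7→11→6→9→8→4 push 2 @ unit cost 17 (adds 34)
shortest-cost path #4: 7→0→5→8→4 push 1 @ unit cost 19 (adds 19)
shortest-cost path #5: 7→11→0→5→8→4 push 2 @ unit cost 19 (adds 38)
total cost = 447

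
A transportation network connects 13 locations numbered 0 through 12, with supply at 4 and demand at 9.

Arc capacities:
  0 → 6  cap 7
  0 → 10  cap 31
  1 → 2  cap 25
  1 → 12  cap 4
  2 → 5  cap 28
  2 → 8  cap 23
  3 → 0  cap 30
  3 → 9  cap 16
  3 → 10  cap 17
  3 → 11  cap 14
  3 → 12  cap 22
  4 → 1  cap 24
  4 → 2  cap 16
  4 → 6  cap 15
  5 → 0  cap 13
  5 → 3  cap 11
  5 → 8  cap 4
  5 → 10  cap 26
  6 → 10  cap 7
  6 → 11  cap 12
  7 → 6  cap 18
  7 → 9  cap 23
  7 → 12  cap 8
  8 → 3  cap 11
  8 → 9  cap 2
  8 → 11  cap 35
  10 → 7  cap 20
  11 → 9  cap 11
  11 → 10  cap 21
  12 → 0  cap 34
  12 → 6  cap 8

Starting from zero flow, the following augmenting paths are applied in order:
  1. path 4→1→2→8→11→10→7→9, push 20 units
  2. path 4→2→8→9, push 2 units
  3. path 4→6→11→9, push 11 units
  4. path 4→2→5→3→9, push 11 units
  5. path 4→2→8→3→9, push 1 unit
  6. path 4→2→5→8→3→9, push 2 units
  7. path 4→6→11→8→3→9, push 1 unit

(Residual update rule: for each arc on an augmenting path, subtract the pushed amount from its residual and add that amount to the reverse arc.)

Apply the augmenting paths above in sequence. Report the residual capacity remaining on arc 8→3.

Residual capacity of (8,3): 7

after path 1 (4→1→2→8→11→10→7→9, push 20): res(8,3)=11
after path 2 (4→2→8→9, push 2): res(8,3)=11
after path 3 (4→6→11→9, push 11): res(8,3)=11
after path 4 (4→2→5→3→9, push 11): res(8,3)=11
after path 5 (4→2→8→3→9, push 1): res(8,3)=10
after path 6 (4→2→5→8→3→9, push 2): res(8,3)=8
after path 7 (4→6→11→8→3→9, push 1): res(8,3)=7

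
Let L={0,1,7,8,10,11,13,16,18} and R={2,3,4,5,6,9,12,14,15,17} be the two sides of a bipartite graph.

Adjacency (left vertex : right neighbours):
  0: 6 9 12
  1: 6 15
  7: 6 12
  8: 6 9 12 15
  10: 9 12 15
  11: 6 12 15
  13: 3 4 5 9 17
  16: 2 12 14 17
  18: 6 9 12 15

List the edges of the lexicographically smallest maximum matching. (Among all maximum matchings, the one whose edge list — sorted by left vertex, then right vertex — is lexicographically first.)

|M| = 6 (so the lex-smallest maximum matching has 6 edges)
process left vertices in ascending order; for each, take the smallest-labelled available neighbour that still permits 6 edges overall, or leave it unmatched if none does
lex-smallest matching: {0-6, 1-15, 7-12, 8-9, 13-3, 16-2}

Lex-smallest maximum matching: {(0,6), (1,15), (7,12), (8,9), (13,3), (16,2)}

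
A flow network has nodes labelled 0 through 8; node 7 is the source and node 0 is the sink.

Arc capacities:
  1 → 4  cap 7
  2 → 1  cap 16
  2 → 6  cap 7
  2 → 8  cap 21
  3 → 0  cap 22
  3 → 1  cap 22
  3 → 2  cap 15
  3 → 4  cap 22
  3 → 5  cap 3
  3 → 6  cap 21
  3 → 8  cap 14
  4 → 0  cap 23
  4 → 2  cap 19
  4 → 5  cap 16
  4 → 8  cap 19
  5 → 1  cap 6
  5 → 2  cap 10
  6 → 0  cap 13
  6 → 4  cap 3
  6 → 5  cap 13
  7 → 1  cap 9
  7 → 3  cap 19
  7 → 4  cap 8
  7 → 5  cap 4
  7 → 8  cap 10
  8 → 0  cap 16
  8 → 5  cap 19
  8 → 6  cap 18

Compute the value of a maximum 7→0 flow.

Maximum flow value: 48

augment #1: 7→3→0 bottleneck 19, total now 19
augment #2: 7→4→0 bottleneck 8, total now 27
augment #3: 7→8→0 bottleneck 10, total now 37
augment #4: 7→1→4→0 bottleneck 7, total now 44
augment #5: 7→5→2→6→0 bottleneck 4, total now 48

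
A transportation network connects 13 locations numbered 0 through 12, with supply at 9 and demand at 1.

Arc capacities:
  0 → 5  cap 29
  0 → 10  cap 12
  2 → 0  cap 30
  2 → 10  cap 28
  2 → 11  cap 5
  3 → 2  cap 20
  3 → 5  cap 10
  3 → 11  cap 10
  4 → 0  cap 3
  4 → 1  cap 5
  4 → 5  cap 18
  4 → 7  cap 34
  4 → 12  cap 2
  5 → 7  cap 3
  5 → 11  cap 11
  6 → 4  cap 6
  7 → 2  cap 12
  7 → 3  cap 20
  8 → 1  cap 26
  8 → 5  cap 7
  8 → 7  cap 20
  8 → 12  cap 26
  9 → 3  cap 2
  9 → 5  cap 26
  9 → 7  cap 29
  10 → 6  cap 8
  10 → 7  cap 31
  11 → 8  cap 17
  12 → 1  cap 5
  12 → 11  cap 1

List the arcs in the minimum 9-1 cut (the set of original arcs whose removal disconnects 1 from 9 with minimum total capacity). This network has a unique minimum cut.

Min-cut arcs: {(6,4), (11,8)} (total capacity 23)

augment #1: 9→3→11→8→1 push 2
augment #2: 9→5→11→8→1 push 11
augment #3: 9→7→2→11→8→1 push 4
augment #4: 9→7→2→10→6→4→1 push 5
augment #5: 9→7→2→10→6→4→12→1 push 1
max flow = 23; residual-reachable set from 9 gives S-side
cut edges (S→T): {(6,4), (11,8)} total cap 23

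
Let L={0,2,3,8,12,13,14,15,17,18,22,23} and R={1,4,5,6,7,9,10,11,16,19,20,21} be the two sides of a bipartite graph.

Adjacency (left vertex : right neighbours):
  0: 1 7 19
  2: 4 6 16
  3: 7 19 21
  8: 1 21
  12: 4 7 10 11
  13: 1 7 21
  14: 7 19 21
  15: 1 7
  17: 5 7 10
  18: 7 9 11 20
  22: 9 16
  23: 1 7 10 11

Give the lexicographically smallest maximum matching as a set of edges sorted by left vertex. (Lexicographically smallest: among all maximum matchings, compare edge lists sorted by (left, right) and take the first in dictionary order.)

|M| = 10 (so the lex-smallest maximum matching has 10 edges)
process left vertices in ascending order; for each, take the smallest-labelled available neighbour that still permits 10 edges overall, or leave it unmatched if none does
lex-smallest matching: {0-1, 2-4, 3-7, 8-21, 12-10, 14-19, 17-5, 18-9, 22-16, 23-11}

Lex-smallest maximum matching: {(0,1), (2,4), (3,7), (8,21), (12,10), (14,19), (17,5), (18,9), (22,16), (23,11)}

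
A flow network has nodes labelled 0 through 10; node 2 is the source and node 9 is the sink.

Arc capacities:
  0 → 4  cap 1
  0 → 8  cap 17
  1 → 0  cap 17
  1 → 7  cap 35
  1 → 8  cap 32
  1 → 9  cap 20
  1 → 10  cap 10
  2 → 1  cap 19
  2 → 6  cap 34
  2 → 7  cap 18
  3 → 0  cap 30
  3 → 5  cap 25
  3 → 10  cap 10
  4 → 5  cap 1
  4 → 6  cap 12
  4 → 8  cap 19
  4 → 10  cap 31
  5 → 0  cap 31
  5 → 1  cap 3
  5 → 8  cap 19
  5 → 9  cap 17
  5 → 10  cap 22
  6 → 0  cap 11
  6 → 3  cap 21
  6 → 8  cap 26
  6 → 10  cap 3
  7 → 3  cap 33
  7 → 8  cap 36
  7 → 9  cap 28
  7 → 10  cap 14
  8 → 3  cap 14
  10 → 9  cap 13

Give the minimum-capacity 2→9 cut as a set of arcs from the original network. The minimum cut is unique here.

Min-cut arcs: {(2,1), (2,7), (5,1), (5,9), (10,9)} (total capacity 70)

augment #1: 2→1→9 push 19
augment #2: 2→7→9 push 18
augment #3: 2→6→10→9 push 3
augment #4: 2→6→3→5→9 push 17
augment #5: 2→6→3→10→9 push 4
augment #6: 2→6→0→4→10→9 push 1
augment #7: 2→6→8→3→10→9 push 5
augment #8: 2→6→8→3→5→1→9 push 1
augment #9: 2→6→8→3→5→1→7→9 push 2
max flow = 70; residual-reachable set from 2 gives S-side
cut edges (S→T): {(2,1), (2,7), (5,1), (5,9), (10,9)} total cap 70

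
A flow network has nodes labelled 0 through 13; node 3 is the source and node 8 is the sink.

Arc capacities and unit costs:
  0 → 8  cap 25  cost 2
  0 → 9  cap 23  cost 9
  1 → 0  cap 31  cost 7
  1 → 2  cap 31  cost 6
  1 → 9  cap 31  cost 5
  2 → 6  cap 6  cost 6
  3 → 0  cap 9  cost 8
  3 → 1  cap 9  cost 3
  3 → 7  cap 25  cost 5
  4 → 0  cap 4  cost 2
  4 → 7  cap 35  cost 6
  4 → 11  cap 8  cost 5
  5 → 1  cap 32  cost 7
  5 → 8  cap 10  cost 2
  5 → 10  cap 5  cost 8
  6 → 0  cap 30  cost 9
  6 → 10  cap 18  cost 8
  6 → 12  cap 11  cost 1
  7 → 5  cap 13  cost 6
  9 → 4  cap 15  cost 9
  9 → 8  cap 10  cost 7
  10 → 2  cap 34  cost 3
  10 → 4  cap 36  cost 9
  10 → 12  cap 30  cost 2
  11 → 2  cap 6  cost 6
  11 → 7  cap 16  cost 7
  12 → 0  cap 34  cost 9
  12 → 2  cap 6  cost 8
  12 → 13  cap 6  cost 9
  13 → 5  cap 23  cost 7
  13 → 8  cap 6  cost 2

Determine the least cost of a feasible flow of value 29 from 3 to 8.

Minimum cost for 29 units: 355

shortest-cost path #1: 3→0→8 push 9 @ unit cost 10 (adds 90)
shortest-cost path #2: 3→1→0→8 push 9 @ unit cost 12 (adds 108)
shortest-cost path #3: 3→7→5→8 push 10 @ unit cost 13 (adds 130)
shortest-cost path #4: 3→7→5→1→0→8 push 1 @ unit cost 27 (adds 27)
total cost = 355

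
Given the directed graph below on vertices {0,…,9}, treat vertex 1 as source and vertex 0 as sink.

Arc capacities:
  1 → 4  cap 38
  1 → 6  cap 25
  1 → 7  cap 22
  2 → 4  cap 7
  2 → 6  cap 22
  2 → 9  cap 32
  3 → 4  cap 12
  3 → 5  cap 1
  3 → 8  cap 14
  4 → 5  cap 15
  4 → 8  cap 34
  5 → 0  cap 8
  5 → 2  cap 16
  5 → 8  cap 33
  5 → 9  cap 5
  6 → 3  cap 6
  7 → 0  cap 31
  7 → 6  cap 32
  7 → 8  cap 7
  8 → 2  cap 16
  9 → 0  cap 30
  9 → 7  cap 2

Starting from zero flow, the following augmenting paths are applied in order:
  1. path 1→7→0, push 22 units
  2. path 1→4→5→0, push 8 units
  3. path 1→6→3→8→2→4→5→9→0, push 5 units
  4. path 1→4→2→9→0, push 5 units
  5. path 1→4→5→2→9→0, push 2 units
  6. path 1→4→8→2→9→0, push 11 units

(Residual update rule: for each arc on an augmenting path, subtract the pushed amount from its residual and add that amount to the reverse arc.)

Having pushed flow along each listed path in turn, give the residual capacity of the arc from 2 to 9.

Residual capacity of (2,9): 14

after path 1 (1→7→0, push 22): res(2,9)=32
after path 2 (1→4→5→0, push 8): res(2,9)=32
after path 3 (1→6→3→8→2→4→5→9→0, push 5): res(2,9)=32
after path 4 (1→4→2→9→0, push 5): res(2,9)=27
after path 5 (1→4→5→2→9→0, push 2): res(2,9)=25
after path 6 (1→4→8→2→9→0, push 11): res(2,9)=14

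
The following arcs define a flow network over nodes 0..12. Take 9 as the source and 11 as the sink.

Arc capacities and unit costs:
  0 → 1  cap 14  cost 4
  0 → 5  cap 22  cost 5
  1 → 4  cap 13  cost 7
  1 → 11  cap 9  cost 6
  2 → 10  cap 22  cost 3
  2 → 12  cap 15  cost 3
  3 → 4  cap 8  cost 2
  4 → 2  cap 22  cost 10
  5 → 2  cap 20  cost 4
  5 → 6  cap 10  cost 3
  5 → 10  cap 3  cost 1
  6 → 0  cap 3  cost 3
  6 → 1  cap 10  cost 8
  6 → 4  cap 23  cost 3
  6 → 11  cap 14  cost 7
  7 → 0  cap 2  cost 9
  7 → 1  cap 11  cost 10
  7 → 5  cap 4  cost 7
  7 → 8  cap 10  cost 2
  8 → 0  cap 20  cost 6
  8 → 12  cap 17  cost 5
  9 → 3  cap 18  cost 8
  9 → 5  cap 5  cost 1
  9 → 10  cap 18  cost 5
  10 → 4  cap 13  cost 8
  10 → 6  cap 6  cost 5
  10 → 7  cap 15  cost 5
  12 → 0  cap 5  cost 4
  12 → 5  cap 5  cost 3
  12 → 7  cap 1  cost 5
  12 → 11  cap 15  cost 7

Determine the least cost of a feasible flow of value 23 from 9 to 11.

Minimum cost for 23 units: 449

shortest-cost path #1: 9→5→6→11 push 5 @ unit cost 11 (adds 55)
shortest-cost path #2: 9→10→6→11 push 6 @ unit cost 17 (adds 102)
shortest-cost path #3: 9→10→7→8→12→11 push 10 @ unit cost 24 (adds 240)
shortest-cost path #4: 9→10→7→1→11 push 2 @ unit cost 26 (adds 52)
total cost = 449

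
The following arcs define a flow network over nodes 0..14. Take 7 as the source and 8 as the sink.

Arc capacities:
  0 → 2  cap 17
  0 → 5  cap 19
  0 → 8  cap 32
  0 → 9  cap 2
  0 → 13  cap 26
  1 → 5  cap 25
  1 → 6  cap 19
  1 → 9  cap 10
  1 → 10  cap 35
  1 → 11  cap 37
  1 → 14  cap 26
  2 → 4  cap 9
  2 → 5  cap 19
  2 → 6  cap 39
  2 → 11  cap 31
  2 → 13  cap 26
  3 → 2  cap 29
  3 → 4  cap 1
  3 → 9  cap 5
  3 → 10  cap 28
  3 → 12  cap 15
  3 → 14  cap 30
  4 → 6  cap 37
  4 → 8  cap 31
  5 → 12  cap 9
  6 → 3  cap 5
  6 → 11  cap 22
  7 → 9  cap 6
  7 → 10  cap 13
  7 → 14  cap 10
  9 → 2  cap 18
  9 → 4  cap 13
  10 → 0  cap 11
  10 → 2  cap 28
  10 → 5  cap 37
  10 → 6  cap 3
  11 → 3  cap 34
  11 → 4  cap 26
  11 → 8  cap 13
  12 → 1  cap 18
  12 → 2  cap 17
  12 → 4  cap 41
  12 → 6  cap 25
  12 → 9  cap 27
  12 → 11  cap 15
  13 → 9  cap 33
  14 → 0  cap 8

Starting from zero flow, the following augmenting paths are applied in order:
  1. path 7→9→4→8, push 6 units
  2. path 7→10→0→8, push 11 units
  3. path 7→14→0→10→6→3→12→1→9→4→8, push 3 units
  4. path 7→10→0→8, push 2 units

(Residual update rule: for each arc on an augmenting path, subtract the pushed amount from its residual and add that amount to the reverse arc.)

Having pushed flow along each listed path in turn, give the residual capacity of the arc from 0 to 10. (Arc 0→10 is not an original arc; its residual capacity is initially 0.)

Residual capacity of (0,10): 10

after path 1 (7→9→4→8, push 6): res(0,10)=0
after path 2 (7→10→0→8, push 11): res(0,10)=11
after path 3 (7→14→0→10→6→3→12→1→9→4→8, push 3): res(0,10)=8
after path 4 (7→10→0→8, push 2): res(0,10)=10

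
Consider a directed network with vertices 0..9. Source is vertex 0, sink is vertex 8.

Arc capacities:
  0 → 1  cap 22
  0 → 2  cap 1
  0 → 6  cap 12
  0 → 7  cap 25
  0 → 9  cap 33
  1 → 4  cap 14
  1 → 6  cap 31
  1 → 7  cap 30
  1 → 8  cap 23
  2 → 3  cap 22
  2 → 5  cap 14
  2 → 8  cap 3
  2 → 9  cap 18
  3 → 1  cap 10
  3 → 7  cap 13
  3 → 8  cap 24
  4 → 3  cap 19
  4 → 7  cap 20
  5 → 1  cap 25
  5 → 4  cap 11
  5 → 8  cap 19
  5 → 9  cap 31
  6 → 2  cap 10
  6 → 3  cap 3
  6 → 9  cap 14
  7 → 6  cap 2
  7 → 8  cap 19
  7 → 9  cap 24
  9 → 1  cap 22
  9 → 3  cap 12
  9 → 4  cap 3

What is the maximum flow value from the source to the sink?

Maximum flow value: 77

augment #1: 0→1→8 bottleneck 22, total now 22
augment #2: 0→2→8 bottleneck 1, total now 23
augment #3: 0→7→8 bottleneck 19, total now 42
augment #4: 0→6→2→8 bottleneck 2, total now 44
augment #5: 0→6→3→8 bottleneck 3, total now 47
augment #6: 0→9→1→8 bottleneck 1, total now 48
augment #7: 0→9→3→8 bottleneck 12, total now 60
augment #8: 0→6→2→3→8 bottleneck 7, total now 67
augment #9: 0→9→4→3→8 bottleneck 2, total now 69
augment #10: 0→7→6→2→5→8 bottleneck 1, total now 70
augment #11: 0→9→4→3→2→5→8 bottleneck 1, total now 71
augment #12: 0→9→1→4→3→2→5→8 bottleneck 6, total now 77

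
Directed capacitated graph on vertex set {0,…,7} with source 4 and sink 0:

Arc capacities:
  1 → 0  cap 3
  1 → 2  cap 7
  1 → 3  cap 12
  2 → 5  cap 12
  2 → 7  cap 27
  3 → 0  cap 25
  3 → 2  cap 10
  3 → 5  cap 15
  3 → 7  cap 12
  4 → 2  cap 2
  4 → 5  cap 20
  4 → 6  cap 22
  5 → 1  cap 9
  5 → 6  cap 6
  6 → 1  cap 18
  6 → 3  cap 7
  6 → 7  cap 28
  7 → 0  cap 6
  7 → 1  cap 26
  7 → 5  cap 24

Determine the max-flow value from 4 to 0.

augment #1: 4→2→7→0 bottleneck 2, total now 2
augment #2: 4→5→1→0 bottleneck 3, total now 5
augment #3: 4→6→3→0 bottleneck 7, total now 12
augment #4: 4→6→7→0 bottleneck 4, total now 16
augment #5: 4→5→1→3→0 bottleneck 6, total now 22
augment #6: 4→6→1→3→0 bottleneck 6, total now 28

Maximum flow value: 28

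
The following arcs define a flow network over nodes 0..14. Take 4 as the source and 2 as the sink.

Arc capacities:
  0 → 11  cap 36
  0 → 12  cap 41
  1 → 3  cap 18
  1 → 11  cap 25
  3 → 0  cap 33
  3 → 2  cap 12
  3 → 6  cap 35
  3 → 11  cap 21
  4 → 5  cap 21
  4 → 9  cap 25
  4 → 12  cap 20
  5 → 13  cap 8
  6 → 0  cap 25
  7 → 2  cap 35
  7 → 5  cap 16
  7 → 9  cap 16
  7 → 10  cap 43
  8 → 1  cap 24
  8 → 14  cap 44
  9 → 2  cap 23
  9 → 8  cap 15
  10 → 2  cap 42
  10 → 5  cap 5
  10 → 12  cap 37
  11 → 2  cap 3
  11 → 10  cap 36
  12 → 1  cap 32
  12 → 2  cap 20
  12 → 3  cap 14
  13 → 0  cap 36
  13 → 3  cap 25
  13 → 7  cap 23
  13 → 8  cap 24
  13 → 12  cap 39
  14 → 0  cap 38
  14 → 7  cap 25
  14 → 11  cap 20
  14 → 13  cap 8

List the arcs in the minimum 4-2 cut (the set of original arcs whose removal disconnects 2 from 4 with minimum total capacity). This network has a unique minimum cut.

augment #1: 4→9→2 push 23
augment #2: 4→12→2 push 20
augment #3: 4→5→13→3→2 push 8
augment #4: 4→9→8→1→3→2 push 2
max flow = 53; residual-reachable set from 4 gives S-side
cut edges (S→T): {(4,9), (4,12), (5,13)} total cap 53

Min-cut arcs: {(4,9), (4,12), (5,13)} (total capacity 53)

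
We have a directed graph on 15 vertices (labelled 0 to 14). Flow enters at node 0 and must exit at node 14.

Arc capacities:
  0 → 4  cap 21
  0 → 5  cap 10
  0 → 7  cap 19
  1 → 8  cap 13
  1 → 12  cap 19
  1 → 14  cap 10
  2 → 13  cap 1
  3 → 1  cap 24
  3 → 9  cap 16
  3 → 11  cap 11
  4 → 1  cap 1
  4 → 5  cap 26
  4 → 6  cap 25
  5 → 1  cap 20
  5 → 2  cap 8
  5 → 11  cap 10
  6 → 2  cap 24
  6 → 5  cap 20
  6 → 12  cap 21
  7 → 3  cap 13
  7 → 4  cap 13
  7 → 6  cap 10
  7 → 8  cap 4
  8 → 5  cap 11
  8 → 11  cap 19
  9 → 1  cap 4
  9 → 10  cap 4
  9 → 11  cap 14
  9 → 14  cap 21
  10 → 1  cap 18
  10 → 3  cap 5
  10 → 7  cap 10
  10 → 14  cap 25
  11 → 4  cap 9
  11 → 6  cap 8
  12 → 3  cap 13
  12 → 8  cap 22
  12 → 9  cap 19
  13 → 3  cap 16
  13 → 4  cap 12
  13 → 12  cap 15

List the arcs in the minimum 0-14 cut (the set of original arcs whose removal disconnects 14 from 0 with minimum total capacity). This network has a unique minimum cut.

augment #1: 0→4→1→14 push 1
augment #2: 0→5→1→14 push 9
augment #3: 0→7→3→9→14 push 13
augment #4: 0→4→6→12→9→14 push 8
augment #5: 0→4→6→12→9→10→14 push 4
max flow = 35; residual-reachable set from 0 gives S-side
cut edges (S→T): {(1,14), (9,10), (9,14)} total cap 35

Min-cut arcs: {(1,14), (9,10), (9,14)} (total capacity 35)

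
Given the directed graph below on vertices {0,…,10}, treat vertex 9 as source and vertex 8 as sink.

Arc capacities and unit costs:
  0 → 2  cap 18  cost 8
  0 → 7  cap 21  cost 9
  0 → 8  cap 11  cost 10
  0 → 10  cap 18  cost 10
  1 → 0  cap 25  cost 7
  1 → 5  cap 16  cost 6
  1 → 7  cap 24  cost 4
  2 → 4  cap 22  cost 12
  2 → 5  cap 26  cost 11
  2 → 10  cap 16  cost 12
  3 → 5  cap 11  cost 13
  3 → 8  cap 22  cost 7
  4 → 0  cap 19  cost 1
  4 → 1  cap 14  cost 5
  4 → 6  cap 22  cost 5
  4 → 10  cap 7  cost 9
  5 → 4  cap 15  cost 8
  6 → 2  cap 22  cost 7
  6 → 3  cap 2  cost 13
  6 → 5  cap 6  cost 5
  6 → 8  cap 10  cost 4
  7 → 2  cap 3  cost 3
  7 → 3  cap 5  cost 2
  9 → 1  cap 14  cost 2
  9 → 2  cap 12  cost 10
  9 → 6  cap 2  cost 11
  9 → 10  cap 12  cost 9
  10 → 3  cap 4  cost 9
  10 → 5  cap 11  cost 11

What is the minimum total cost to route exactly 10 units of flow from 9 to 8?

Minimum cost for 10 units: 162

shortest-cost path #1: 9→6→8 push 2 @ unit cost 15 (adds 30)
shortest-cost path #2: 9→1→7→3→8 push 5 @ unit cost 15 (adds 75)
shortest-cost path #3: 9→1→0→8 push 3 @ unit cost 19 (adds 57)
total cost = 162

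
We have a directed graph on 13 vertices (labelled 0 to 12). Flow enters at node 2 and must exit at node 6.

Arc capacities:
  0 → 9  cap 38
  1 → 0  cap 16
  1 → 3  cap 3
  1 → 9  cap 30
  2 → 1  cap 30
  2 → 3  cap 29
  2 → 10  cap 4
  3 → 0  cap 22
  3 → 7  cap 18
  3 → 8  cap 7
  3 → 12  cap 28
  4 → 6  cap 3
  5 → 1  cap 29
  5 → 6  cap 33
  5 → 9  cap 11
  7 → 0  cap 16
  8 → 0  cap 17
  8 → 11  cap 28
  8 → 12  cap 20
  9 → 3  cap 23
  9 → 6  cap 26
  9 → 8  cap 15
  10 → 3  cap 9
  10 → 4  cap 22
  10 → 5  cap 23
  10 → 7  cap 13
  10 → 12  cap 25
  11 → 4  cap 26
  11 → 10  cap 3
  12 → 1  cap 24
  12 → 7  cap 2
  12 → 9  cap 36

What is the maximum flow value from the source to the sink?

augment #1: 2→1→9→6 bottleneck 26, total now 26
augment #2: 2→10→4→6 bottleneck 3, total now 29
augment #3: 2→10→5→6 bottleneck 1, total now 30
augment #4: 2→3→8→11→10→5→6 bottleneck 3, total now 33
augment #5: 2→3→8→11→4→10→5→6 bottleneck 3, total now 36

Maximum flow value: 36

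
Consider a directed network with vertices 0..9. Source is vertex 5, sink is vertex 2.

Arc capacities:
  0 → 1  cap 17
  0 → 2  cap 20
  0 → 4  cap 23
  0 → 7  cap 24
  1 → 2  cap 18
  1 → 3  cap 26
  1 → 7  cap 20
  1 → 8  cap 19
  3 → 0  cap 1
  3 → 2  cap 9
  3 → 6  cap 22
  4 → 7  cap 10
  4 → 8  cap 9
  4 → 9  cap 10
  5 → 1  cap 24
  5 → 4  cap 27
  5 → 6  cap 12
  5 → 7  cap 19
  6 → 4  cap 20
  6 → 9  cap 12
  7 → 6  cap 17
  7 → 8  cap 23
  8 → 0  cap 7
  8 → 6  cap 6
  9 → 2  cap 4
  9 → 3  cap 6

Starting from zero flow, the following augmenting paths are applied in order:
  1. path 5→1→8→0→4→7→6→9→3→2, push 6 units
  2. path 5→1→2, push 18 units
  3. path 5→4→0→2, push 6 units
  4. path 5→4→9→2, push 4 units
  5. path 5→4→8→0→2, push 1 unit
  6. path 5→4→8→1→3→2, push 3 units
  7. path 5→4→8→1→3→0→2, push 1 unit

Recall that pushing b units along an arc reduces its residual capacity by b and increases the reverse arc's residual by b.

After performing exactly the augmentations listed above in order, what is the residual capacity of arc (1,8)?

Residual capacity of (1,8): 17

after path 1 (5→1→8→0→4→7→6→9→3→2, push 6): res(1,8)=13
after path 2 (5→1→2, push 18): res(1,8)=13
after path 3 (5→4→0→2, push 6): res(1,8)=13
after path 4 (5→4→9→2, push 4): res(1,8)=13
after path 5 (5→4→8→0→2, push 1): res(1,8)=13
after path 6 (5→4→8→1→3→2, push 3): res(1,8)=16
after path 7 (5→4→8→1→3→0→2, push 1): res(1,8)=17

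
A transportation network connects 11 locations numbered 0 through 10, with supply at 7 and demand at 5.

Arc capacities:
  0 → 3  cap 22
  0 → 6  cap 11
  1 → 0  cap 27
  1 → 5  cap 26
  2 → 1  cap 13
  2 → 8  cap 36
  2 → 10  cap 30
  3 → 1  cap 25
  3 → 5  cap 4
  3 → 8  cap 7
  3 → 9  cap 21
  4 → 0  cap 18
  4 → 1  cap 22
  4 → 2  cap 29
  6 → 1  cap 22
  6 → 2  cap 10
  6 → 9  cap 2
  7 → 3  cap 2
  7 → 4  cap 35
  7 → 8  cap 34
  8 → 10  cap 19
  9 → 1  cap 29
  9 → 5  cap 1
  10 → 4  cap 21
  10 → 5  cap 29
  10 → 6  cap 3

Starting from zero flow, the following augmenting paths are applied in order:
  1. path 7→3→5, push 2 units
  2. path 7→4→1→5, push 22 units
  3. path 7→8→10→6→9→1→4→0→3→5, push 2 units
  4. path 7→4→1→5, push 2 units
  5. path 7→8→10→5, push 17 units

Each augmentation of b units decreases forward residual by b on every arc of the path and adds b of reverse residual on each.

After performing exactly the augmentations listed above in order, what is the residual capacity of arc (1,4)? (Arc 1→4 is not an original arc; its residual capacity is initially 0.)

Residual capacity of (1,4): 22

after path 1 (7→3→5, push 2): res(1,4)=0
after path 2 (7→4→1→5, push 22): res(1,4)=22
after path 3 (7→8→10→6→9→1→4→0→3→5, push 2): res(1,4)=20
after path 4 (7→4→1→5, push 2): res(1,4)=22
after path 5 (7→8→10→5, push 17): res(1,4)=22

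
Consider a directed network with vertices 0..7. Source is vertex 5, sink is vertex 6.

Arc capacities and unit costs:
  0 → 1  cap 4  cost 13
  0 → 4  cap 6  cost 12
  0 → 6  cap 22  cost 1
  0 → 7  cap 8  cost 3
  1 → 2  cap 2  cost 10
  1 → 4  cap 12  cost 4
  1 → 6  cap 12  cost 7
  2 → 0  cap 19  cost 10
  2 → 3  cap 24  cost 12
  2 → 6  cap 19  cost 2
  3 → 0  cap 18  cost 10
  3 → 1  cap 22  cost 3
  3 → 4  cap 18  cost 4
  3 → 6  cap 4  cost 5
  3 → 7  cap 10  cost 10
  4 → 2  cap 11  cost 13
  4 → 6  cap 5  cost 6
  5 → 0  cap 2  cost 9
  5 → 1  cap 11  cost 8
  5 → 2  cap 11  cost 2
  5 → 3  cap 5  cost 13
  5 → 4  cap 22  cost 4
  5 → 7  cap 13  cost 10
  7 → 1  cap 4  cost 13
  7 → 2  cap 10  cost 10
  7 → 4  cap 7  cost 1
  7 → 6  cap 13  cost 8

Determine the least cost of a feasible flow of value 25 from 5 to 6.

shortest-cost path #1: 5→2→6 push 11 @ unit cost 4 (adds 44)
shortest-cost path #2: 5→0→6 push 2 @ unit cost 10 (adds 20)
shortest-cost path #3: 5→4→6 push 5 @ unit cost 10 (adds 50)
shortest-cost path #4: 5→1→6 push 7 @ unit cost 15 (adds 105)
total cost = 219

Minimum cost for 25 units: 219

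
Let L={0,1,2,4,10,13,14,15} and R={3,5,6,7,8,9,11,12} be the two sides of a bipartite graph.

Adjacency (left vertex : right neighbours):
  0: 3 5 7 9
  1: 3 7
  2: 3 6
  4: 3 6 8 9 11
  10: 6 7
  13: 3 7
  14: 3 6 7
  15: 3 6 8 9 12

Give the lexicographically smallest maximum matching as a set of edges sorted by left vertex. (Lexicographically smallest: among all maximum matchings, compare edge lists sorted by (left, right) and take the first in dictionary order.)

|M| = 6 (so the lex-smallest maximum matching has 6 edges)
process left vertices in ascending order; for each, take the smallest-labelled available neighbour that still permits 6 edges overall, or leave it unmatched if none does
lex-smallest matching: {0-5, 1-3, 2-6, 4-8, 10-7, 15-9}

Lex-smallest maximum matching: {(0,5), (1,3), (2,6), (4,8), (10,7), (15,9)}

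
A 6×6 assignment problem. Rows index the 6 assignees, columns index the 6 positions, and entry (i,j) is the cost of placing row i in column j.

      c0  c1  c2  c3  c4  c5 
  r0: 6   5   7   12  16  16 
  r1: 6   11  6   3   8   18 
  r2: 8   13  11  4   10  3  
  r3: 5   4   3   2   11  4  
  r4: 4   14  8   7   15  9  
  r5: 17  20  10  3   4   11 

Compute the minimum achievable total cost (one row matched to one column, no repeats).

Minimum assignment cost: 22

optimal assignment: row0→col1 (cost 5), row1→col3 (cost 3), row2→col5 (cost 3), row3→col2 (cost 3), row4→col0 (cost 4), row5→col4 (cost 4)
total = 5 + 3 + 3 + 3 + 4 + 4 = 22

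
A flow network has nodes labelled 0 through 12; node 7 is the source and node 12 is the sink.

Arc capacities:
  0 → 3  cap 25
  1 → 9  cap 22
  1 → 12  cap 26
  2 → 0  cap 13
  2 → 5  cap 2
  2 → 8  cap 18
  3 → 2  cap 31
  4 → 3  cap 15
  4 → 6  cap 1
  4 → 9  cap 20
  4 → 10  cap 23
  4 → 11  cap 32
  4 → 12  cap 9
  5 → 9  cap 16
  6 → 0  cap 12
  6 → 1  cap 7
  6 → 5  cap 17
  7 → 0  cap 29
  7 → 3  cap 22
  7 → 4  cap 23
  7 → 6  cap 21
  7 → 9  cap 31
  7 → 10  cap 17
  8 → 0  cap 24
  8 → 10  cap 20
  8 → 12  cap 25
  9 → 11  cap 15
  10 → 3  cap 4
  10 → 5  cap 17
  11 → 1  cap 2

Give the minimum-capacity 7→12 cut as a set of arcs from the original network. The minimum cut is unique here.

augment #1: 7→4→12 push 9
augment #2: 7→6→1→12 push 7
augment #3: 7→3→2→8→12 push 18
augment #4: 7→4→11→1→12 push 2
max flow = 36; residual-reachable set from 7 gives S-side
cut edges (S→T): {(2,8), (4,12), (6,1), (11,1)} total cap 36

Min-cut arcs: {(2,8), (4,12), (6,1), (11,1)} (total capacity 36)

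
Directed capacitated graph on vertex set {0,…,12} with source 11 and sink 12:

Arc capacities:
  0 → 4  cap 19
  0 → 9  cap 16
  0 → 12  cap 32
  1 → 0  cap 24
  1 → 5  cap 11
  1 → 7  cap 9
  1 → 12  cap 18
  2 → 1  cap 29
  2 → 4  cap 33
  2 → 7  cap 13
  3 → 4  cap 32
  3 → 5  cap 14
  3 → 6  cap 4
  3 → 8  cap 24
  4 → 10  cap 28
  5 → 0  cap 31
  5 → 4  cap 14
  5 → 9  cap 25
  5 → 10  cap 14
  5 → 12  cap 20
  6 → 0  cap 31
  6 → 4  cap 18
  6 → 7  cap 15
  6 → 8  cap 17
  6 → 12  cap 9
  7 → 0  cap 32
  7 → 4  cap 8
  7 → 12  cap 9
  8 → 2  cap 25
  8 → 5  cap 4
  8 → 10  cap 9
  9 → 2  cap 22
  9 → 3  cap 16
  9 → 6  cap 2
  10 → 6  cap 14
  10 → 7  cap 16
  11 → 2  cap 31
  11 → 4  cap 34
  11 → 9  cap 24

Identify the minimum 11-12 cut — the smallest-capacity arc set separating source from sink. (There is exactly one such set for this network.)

Min-cut arcs: {(4,10), (11,2), (11,9)} (total capacity 83)

augment #1: 11→2→1→12 push 18
augment #2: 11→2→7→12 push 9
augment #3: 11→9→6→12 push 2
augment #4: 11→2→1→0→12 push 4
augment #5: 11→4→10→6→12 push 7
augment #6: 11→9→3→5→12 push 14
augment #7: 11→4→10→6→0→12 push 7
augment #8: 11→4→10→7→0→12 push 14
augment #9: 11→9→2→1→0→12 push 7
augment #10: 11→9→3→8→5→12 push 1
max flow = 83; residual-reachable set from 11 gives S-side
cut edges (S→T): {(4,10), (11,2), (11,9)} total cap 83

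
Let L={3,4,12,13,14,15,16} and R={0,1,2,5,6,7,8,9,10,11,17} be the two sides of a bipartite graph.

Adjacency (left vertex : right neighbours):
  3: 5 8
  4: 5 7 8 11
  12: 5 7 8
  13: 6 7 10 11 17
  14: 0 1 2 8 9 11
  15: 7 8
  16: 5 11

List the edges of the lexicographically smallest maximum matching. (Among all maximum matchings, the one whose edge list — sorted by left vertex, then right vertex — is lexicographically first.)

Lex-smallest maximum matching: {(3,5), (4,7), (12,8), (13,6), (14,0), (16,11)}

|M| = 6 (so the lex-smallest maximum matching has 6 edges)
process left vertices in ascending order; for each, take the smallest-labelled available neighbour that still permits 6 edges overall, or leave it unmatched if none does
lex-smallest matching: {3-5, 4-7, 12-8, 13-6, 14-0, 16-11}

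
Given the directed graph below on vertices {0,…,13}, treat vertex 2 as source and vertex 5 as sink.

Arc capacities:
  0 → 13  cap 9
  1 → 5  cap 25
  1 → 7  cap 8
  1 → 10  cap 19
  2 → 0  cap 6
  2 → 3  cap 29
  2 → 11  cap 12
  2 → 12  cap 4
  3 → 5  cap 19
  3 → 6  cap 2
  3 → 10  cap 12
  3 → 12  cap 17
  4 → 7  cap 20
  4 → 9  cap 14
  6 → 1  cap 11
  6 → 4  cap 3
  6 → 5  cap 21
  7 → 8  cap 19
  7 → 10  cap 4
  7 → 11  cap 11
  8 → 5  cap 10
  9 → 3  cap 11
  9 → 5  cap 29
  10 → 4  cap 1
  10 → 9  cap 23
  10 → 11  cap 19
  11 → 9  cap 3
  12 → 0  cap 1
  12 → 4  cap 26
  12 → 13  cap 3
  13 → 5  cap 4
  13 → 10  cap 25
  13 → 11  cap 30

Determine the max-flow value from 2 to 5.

augment #1: 2→3→5 bottleneck 19, total now 19
augment #2: 2→0→13→5 bottleneck 4, total now 23
augment #3: 2→3→6→5 bottleneck 2, total now 25
augment #4: 2→11→9→5 bottleneck 3, total now 28
augment #5: 2→3→10→9→5 bottleneck 8, total now 36
augment #6: 2→12→4→9→5 bottleneck 4, total now 40
augment #7: 2→0→13→10→9→5 bottleneck 2, total now 42

Maximum flow value: 42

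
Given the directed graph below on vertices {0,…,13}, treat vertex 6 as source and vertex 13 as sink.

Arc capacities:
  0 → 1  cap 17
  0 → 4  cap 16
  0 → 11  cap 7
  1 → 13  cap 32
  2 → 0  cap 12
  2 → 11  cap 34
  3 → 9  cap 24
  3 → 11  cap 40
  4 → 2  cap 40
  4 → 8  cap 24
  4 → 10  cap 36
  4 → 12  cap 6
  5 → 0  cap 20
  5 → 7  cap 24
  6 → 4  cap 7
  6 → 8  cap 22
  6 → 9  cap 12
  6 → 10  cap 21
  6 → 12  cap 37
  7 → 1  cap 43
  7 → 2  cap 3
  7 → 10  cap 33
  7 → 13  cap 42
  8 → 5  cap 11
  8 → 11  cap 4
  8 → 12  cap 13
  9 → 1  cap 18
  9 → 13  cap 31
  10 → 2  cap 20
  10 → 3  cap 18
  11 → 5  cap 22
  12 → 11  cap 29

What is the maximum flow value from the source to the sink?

augment #1: 6→9→13 bottleneck 12, total now 12
augment #2: 6→8→5→7→13 bottleneck 11, total now 23
augment #3: 6→10→3→9→13 bottleneck 18, total now 41
augment #4: 6→4→2→0→1→13 bottleneck 7, total now 48
augment #5: 6→8→11→5→7→13 bottleneck 4, total now 52
augment #6: 6→10→2→0→1→13 bottleneck 3, total now 55
augment #7: 6→12→11→5→7→13 bottleneck 9, total now 64
augment #8: 6→12→11→5→0→1→13 bottleneck 7, total now 71

Maximum flow value: 71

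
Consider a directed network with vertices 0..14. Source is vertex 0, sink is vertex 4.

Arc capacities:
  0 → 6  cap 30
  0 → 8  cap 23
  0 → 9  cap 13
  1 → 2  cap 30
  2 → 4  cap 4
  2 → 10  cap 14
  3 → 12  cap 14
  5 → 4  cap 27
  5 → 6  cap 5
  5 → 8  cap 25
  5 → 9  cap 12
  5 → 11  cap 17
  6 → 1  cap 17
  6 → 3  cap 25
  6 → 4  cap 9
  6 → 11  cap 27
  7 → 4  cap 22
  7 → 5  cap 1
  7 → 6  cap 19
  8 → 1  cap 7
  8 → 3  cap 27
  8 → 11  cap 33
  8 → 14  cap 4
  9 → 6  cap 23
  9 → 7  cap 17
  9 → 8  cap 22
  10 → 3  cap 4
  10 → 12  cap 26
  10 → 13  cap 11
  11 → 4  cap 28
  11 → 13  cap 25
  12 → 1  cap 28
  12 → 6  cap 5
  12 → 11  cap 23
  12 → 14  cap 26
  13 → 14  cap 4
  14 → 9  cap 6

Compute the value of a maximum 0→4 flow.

augment #1: 0→6→4 bottleneck 9, total now 9
augment #2: 0→6→11→4 bottleneck 21, total now 30
augment #3: 0→8→11→4 bottleneck 7, total now 37
augment #4: 0→9→7→4 bottleneck 13, total now 50
augment #5: 0→8→1→2→4 bottleneck 4, total now 54
augment #6: 0→8→14→9→7→4 bottleneck 4, total now 58

Maximum flow value: 58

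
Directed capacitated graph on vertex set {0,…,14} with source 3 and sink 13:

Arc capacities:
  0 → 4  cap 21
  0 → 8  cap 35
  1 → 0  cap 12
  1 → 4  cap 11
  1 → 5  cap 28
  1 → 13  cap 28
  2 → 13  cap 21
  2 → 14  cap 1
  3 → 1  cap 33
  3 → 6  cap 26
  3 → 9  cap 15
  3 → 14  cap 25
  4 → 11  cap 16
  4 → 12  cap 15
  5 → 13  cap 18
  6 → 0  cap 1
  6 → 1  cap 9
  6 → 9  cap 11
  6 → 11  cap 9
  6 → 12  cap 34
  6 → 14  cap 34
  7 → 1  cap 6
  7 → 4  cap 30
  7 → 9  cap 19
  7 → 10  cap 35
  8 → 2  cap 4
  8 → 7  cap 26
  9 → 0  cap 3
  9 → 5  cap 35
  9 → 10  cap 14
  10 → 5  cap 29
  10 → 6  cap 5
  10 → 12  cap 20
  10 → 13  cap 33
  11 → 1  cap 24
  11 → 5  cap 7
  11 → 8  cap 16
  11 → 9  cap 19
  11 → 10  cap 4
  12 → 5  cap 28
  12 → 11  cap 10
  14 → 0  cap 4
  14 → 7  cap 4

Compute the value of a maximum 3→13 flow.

augment #1: 3→1→13 bottleneck 28, total now 28
augment #2: 3→1→5→13 bottleneck 5, total now 33
augment #3: 3→9→5→13 bottleneck 13, total now 46
augment #4: 3→9→10→13 bottleneck 2, total now 48
augment #5: 3→6→9→10→13 bottleneck 11, total now 59
augment #6: 3→6→11→10→13 bottleneck 4, total now 63
augment #7: 3→14→7→10→13 bottleneck 4, total now 67
augment #8: 3→6→0→8→2→13 bottleneck 1, total now 68
augment #9: 3→6→11→8→2→13 bottleneck 3, total now 71
augment #10: 3→6→11→9→10→13 bottleneck 1, total now 72
augment #11: 3→6→11→8→7→10→13 bottleneck 1, total now 73
augment #12: 3→14→0→8→7→10→13 bottleneck 4, total now 77
augment #13: 3→6→1→0→8→7→10→13 bottleneck 5, total now 82

Maximum flow value: 82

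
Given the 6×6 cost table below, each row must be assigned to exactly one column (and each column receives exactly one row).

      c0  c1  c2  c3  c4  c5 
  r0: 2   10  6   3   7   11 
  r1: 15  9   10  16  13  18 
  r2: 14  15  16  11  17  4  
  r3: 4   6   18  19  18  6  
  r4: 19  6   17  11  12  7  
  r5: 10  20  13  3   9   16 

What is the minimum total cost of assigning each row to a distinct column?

Minimum assignment cost: 34

optimal assignment: row0→col4 (cost 7), row1→col2 (cost 10), row2→col5 (cost 4), row3→col0 (cost 4), row4→col1 (cost 6), row5→col3 (cost 3)
total = 7 + 10 + 4 + 4 + 6 + 3 = 34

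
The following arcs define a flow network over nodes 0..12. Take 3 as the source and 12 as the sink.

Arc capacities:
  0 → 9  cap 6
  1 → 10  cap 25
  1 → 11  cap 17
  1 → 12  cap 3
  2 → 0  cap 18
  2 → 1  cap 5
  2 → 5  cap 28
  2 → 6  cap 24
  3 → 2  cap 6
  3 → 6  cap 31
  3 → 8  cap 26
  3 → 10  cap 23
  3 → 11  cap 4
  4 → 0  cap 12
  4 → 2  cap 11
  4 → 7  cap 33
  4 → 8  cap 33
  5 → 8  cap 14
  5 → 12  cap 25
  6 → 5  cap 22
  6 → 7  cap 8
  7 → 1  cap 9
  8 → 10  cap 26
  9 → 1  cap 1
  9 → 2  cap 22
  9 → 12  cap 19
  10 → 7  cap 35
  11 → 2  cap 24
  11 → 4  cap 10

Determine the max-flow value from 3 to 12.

augment #1: 3→2→1→12 bottleneck 3, total now 3
augment #2: 3→2→5→12 bottleneck 3, total now 6
augment #3: 3→6→5→12 bottleneck 22, total now 28
augment #4: 3→11→2→0→9→12 bottleneck 4, total now 32
augment #5: 3→6→7→1→2→0→9→12 bottleneck 2, total now 34

Maximum flow value: 34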